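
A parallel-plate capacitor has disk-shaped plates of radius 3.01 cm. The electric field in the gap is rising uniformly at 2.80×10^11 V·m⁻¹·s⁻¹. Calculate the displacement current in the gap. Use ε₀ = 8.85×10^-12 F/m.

7.05×10^-3 A

The displacement current is ε₀ times dΦ_E/dt = ε₀ A dE/dt = (8.85×10^-12)(2.846×10^-3)(2.80×10^11) = 7.05×10^-3 A.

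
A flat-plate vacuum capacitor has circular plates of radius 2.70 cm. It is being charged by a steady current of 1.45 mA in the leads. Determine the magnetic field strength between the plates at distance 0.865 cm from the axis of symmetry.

3.44×10^-9 T

By continuity the displacement current in the gap matches the conduction current: I_d = 1.45×10^-3 A.
For r < R the Ampère–Maxwell law gives B(2πr) = μ₀ I_d (r²/R²), so B = μ₀ I_d r/(2πR²) = (4π×10^-7)(1.45×10^-3)(8.65×10^-3)/(2π·0.0270²) = 3.44×10^-9 T.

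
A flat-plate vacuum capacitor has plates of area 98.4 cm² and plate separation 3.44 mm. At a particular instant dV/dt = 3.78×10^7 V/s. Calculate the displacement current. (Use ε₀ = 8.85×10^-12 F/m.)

9.57×10^-4 A

The field between the plates is E = V/d, so dE/dt = (3.78×10^7)/(3.44×10^-3 m) = 1.099×10^10 V/(m·s).
I_d = ε₀ A (dE/dt) = (8.85×10^-12)(9.84×10^-3)(1.099×10^10) = 9.57×10^-4 A.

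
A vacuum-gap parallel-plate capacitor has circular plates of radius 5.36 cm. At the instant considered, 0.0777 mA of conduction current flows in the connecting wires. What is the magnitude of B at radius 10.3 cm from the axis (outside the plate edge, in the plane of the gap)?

Between the plates the displacement current equals the wire current: I_d = 0.0777 mA = 7.77×10^-5 A.
For r ≥ R the full I_d is enclosed: B = μ₀ I_d/(2πr) = (4π×10^-7)(7.77×10^-5)/(2π·0.103) = 1.51×10^-10 T.

1.51×10^-10 T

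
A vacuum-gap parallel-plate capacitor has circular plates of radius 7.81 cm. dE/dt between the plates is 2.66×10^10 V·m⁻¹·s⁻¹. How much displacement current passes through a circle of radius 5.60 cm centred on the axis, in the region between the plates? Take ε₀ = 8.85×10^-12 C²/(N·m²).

2.32×10^-3 A

I_d = ε₀ dΦ_E/dt = ε₀ πR² (dE/dt) = (8.85×10^-12)(0.01916)(2.66×10^10) = 4.510×10^-3 A through the full plate area.
Through an area πr² the displacement current is I_d·(πr²/πR²) = I_d (r/R)² = 2.32×10^-3 A.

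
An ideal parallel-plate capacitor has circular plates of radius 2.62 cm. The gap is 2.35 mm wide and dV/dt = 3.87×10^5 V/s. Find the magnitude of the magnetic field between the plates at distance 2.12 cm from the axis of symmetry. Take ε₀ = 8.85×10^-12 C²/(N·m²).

1.94×10^-11 T

I_d = C dV/dt with C = ε₀πR²/d = 8.123×10^-12 F, so I_d = (8.123×10^-12)(3.87×10^5) = 3.144×10^-6 A.
For r < R the Ampère–Maxwell law gives B(2πr) = μ₀ I_d (r²/R²), so B = μ₀ I_d r/(2πR²) = (4π×10^-7)(3.144×10^-6)(0.0212)/(2π·0.0262²) = 1.94×10^-11 T.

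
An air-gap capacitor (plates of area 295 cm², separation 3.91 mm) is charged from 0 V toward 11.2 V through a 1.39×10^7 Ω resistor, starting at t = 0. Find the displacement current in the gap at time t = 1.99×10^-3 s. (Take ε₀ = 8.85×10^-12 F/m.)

With C = ε₀A/d = (8.85×10^-12)(0.0295)/(3.91×10^-3) = 6.677×10^-11 F, the time constant is τ = RC = 9.281×10^-4 s, so t/τ = 2.144 and e^(−t/τ) = 0.1172.
I_d = I_cond = (V₀/R) e^(−t/τ) = (8.058×10^-7)(0.1172) = 9.44×10^-8 A.

9.44×10^-8 A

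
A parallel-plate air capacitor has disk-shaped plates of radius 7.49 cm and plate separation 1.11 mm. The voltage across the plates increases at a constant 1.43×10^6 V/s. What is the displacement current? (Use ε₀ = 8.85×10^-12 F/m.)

2.01×10^-4 A

C = ε₀A/d = (8.85×10^-12)(0.01762)/(1.11×10^-3) = 1.405×10^-10 F.
I_d = C dV/dt = (1.405×10^-10)(1.43×10^6) = 2.01×10^-4 A.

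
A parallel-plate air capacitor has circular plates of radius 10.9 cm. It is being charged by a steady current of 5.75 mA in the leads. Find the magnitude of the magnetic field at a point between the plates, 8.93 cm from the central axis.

Between the plates the displacement current equals the wire current: I_d = 5.75 mA = 5.75×10^-3 A.
∮B·dl = μ₀ I_d,enc with I_d,enc = I_d r²/R² = 3.859×10^-3 A; so B = μ₀ I_d,enc/(2πr) = 8.64×10^-9 T.

8.64×10^-9 T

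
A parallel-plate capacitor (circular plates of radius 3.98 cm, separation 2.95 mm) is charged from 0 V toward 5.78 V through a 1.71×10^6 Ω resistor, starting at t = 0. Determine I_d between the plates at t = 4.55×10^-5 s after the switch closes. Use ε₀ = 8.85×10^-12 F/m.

5.69×10^-7 A

With C = ε₀A/d = (8.85×10^-12)(4.976×10^-3)/(2.95×10^-3) = 1.493×10^-11 F, the time constant is τ = RC = 2.553×10^-5 s, so t/τ = 1.782 and e^(−t/τ) = 0.1683.
I_d = I_cond = (V₀/R) e^(−t/τ) = (3.380×10^-6)(0.1683) = 5.69×10^-7 A.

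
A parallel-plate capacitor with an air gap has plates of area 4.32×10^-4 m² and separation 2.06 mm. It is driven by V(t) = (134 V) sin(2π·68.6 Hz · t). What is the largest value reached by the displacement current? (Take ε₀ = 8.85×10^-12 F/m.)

1.07×10^-7 A

C = ε₀A/d = (8.85×10^-12)(4.32×10^-4)/(2.06×10^-3) = 1.856×10^-12 F; ω = 2πf = 431.0 rad/s.
I_d = C dV/dt, so |I_d|_max = C V₀ ω = (1.856×10^-12)(134)(431.0) = 1.07×10^-7 A.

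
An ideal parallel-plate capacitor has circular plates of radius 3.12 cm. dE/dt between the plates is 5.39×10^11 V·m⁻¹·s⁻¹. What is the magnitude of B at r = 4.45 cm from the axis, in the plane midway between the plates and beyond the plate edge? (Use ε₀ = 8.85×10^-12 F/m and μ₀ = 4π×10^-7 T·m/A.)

6.56×10^-8 T

Through the whole plate area (πR² = 3.058×10^-3 m²), I_d = ε₀ πR² dE/dt = 0.01459 A.
For r ≥ R the full I_d is enclosed: B = μ₀ I_d/(2πr) = (4π×10^-7)(0.01459)/(2π·0.0445) = 6.56×10^-8 T.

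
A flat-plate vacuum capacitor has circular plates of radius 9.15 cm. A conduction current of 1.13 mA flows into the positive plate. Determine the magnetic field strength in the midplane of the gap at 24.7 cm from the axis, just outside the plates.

Between the plates the displacement current equals the wire current: I_d = 1.13 mA = 1.13×10^-3 A.
For r ≥ R the full I_d is enclosed: B = μ₀ I_d/(2πr) = (4π×10^-7)(1.13×10^-3)/(2π·0.247) = 9.15×10^-10 T.

9.15×10^-10 T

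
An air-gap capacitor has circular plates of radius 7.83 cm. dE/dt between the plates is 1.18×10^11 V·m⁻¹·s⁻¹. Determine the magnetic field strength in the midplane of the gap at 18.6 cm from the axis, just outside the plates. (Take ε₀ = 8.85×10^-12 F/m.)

Through the whole plate area (πR² = 0.01926 m²), I_d = ε₀ πR² dE/dt = 0.02011 A.
With r > R the enclosed displacement current is the full I_d; B = μ₀ I_d / (2πr) = 2.16×10^-8 T.

2.16×10^-8 T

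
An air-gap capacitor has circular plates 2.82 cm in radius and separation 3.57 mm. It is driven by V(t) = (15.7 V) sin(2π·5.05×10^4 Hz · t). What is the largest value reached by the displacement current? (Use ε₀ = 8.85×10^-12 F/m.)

3.09×10^-5 A

C = ε₀A/d = (8.85×10^-12)(2.498×10^-3)/(3.57×10^-3) = 6.193×10^-12 F; ω = 2πf = 3.173×10^5 rad/s.
I_d = C dV/dt, so |I_d|_max = C V₀ ω = (6.193×10^-12)(15.7)(3.173×10^5) = 3.09×10^-5 A.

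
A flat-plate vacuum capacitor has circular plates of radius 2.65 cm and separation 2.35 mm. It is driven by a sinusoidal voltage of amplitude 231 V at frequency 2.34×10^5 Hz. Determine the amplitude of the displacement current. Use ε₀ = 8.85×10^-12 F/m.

The displacement current equals the conduction current C dV/dt, which peaks at C V₀ ω.
With C = ε₀A/d = (8.85×10^-12)(2.206×10^-3)/(2.35×10^-3) = 8.308×10^-12 F and ω = 2πf = 1.470×10^6 rad/s, I_d,max = (8.308×10^-12)(231)(1.470×10^6) = 2.82×10^-3 A.

2.82×10^-3 A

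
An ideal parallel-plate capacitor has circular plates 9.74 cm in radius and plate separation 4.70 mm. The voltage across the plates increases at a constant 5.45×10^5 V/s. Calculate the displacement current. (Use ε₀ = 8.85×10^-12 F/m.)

The displacement current equals the charging current C dV/dt. With C = ε₀A/d = (8.85×10^-12)(0.02980)/(4.70×10^-3) = 5.611×10^-11 F, I_d = (5.611×10^-11)(5.45×10^5) = 3.06×10^-5 A.

3.06×10^-5 A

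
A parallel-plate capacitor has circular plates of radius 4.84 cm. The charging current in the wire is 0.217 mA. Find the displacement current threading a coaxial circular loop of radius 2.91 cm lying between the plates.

7.84×10^-5 A

No conduction current crosses the gap, so I_d there equals the 2.17×10^-4 A in the leads.
Since J_d is uniform, the enclosed fraction is (r/R)² = 0.3615, giving I_d,enc = 7.84×10^-5 A.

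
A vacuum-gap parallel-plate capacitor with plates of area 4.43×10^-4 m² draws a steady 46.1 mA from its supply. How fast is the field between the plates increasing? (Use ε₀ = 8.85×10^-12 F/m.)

By continuity, I_d in the gap equals the 46.1 mA flowing in the wire.
Then dE/dt = I_d/(ε₀A) = 1.18×10^13 V/(m·s).

1.18×10^13 V/(m·s)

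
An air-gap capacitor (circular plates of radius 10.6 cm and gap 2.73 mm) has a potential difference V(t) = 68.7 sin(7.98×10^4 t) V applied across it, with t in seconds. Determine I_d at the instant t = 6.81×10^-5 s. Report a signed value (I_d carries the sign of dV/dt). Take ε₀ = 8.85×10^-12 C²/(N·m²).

dE/dt = (V₀ω/d)·cos(ωt) with ωt = 5.43438 rad: (68.7)(7.98×10^4)(0.6609)/(2.73×10^-3) = 1.327×10^9 V/(m·s).
I_d = ε₀ A dE/dt = (8.85×10^-12)(0.03530)(1.327×10^9) = 4.15×10^-4 A.

4.15×10^-4 A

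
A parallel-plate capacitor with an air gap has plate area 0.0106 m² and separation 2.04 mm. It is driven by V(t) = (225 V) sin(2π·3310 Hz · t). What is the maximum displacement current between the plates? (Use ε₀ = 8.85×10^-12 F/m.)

The displacement current equals the conduction current C dV/dt, which peaks at C V₀ ω.
With C = ε₀A/d = (8.85×10^-12)(0.0106)/(2.04×10^-3) = 4.599×10^-11 F and ω = 2πf = 2.080×10^4 rad/s, I_d,max = (4.599×10^-11)(225)(2.080×10^4) = 2.15×10^-4 A.

2.15×10^-4 A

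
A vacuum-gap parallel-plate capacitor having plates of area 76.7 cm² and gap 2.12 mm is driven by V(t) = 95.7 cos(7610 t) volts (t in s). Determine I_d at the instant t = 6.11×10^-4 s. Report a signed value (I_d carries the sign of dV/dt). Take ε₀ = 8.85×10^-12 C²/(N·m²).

dE/dt = (V₀ω/d)·−sin(ωt) with ωt = 4.64971 rad: (95.7)(7610)(0.9980)/(2.12×10^-3) = 3.428×10^8 V/(m·s).
I_d = ε₀ A dE/dt = (8.85×10^-12)(7.67×10^-3)(3.428×10^8) = 2.33×10^-5 A.

2.33×10^-5 A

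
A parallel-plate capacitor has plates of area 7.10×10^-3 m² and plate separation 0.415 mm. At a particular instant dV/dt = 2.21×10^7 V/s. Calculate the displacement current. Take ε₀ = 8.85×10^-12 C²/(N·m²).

3.35×10^-3 A

C = ε₀A/d = (8.85×10^-12)(7.10×10^-3)/(4.15×10^-4) = 1.514×10^-10 F.
I_d = C dV/dt = (1.514×10^-10)(2.21×10^7) = 3.35×10^-3 A.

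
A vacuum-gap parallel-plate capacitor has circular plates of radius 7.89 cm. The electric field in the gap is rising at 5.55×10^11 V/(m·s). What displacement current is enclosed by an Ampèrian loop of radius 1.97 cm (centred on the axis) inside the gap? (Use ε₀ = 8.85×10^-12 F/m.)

Total displacement current: I_d = ε₀(πR²)(dE/dt) = (8.85×10^-12)(0.01956)(5.55×10^11) = 0.09607 A.
Since J_d is uniform, the enclosed fraction is (r/R)² = 0.06234, giving I_d,enc = 5.99×10^-3 A.

5.99×10^-3 A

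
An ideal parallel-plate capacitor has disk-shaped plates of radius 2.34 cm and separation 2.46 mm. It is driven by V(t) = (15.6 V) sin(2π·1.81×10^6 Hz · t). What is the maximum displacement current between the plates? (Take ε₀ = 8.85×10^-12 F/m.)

The displacement current equals the conduction current C dV/dt, which peaks at C V₀ ω.
With C = ε₀A/d = (8.85×10^-12)(1.720×10^-3)/(2.46×10^-3) = 6.188×10^-12 F and ω = 2πf = 1.137×10^7 rad/s, I_d,max = (6.188×10^-12)(15.6)(1.137×10^7) = 1.10×10^-3 A.

1.10×10^-3 A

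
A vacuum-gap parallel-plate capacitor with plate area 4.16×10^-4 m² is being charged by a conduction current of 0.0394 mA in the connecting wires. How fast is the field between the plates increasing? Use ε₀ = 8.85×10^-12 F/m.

Charge continuity gives I_d = I = 3.94×10^-5 A between the plates.
Then dE/dt = I_d/(ε₀A) = 1.07×10^10 V/(m·s).

1.07×10^10 V/(m·s)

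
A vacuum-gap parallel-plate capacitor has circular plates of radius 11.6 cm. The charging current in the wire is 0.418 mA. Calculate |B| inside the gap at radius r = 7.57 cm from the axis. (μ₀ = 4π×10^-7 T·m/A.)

Between the plates the displacement current equals the wire current: I_d = 0.418 mA = 4.18×10^-4 A.
∮B·dl = μ₀ I_d,enc with I_d,enc = I_d r²/R² = 1.780×10^-4 A; so B = μ₀ I_d,enc/(2πr) = 4.70×10^-10 T.

4.70×10^-10 T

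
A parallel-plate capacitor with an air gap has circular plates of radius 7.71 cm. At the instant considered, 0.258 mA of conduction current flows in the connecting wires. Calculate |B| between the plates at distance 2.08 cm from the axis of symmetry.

1.81×10^-10 T

No conduction current crosses the gap, so I_d there equals the 2.58×10^-4 A in the leads.
For r < R the Ampère–Maxwell law gives B(2πr) = μ₀ I_d (r²/R²), so B = μ₀ I_d r/(2πR²) = (4π×10^-7)(2.58×10^-4)(0.0208)/(2π·0.0771²) = 1.81×10^-10 T.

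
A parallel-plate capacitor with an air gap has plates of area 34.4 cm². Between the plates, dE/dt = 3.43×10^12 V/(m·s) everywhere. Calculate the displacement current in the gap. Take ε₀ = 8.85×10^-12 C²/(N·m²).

I_d = ε₀ A (dE/dt) = (8.85×10^-12)(3.44×10^-3 m²)(3.43×10^12) = 0.104 A.

0.104 A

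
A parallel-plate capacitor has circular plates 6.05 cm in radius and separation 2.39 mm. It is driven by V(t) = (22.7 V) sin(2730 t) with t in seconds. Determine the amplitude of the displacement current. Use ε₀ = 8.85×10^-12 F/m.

2.64×10^-6 A

C = ε₀A/d = (8.85×10^-12)(0.01150)/(2.39×10^-3) = 4.258×10^-11 F; ω = 2730 rad/s.
I_d = C dV/dt, so |I_d|_max = C V₀ ω = (4.258×10^-11)(22.7)(2730) = 2.64×10^-6 A.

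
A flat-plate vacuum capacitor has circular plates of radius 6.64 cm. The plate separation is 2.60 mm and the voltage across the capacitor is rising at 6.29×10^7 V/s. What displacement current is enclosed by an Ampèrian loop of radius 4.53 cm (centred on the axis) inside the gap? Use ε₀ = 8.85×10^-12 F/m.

dE/dt = (dV/dt)/d = 2.419×10^10 V/(m·s); I_d = ε₀(πR²)(dE/dt) = (8.85×10^-12)(0.01385)(2.419×10^10) = 2.965×10^-3 A.
The field is uniform, so I_d,enc = I_d (r/R)² = (2.965×10^-3)(4.53/6.64)² = 1.38×10^-3 A.

1.38×10^-3 A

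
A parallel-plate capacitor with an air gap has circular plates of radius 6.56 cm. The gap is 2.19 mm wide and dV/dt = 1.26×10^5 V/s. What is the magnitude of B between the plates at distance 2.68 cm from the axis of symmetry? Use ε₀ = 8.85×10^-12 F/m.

dE/dt = (dV/dt)/d = 5.753×10^7 V/(m·s); I_d = ε₀(πR²)(dE/dt) = (8.85×10^-12)(0.01352)(5.753×10^7) = 6.884×10^-6 A.
For r < R the Ampère–Maxwell law gives B(2πr) = μ₀ I_d (r²/R²), so B = μ₀ I_d r/(2πR²) = (4π×10^-7)(6.884×10^-6)(0.0268)/(2π·0.0656²) = 8.57×10^-12 T.

8.57×10^-12 T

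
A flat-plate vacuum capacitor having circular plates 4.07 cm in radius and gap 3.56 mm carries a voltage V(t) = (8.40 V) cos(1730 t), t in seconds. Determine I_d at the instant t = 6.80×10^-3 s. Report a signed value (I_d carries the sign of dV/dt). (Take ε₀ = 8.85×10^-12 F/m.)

1.35×10^-7 A

dE/dt = (V₀ω/d)·−sin(ωt) with ωt = 11.764 rad: (8.40)(1730)(0.7190)/(3.56×10^-3) = 2.935×10^6 V/(m·s).
I_d = ε₀ A dE/dt = (8.85×10^-12)(5.204×10^-3)(2.935×10^6) = 1.35×10^-7 A.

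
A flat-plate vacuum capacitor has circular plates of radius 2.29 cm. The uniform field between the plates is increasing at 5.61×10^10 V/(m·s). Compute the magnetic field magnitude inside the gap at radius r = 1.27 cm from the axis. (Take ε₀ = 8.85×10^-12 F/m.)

3.96×10^-9 T

Through the whole plate area (πR² = 1.647×10^-3 m²), I_d = ε₀ πR² dE/dt = 8.177×10^-4 A.
An Ampèrian loop of radius r encloses a fraction (r/R)² of I_d. Then B·2πr = μ₀ I_d (r/R)², giving B = μ₀ I_d r/(2πR²) = 3.96×10^-9 T.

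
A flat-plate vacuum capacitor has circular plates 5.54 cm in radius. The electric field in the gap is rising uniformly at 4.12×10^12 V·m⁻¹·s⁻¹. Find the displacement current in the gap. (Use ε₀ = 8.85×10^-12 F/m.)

The displacement current is ε₀ times dΦ_E/dt = ε₀ A dE/dt = (8.85×10^-12)(9.642×10^-3)(4.12×10^12) = 0.352 A.

0.352 A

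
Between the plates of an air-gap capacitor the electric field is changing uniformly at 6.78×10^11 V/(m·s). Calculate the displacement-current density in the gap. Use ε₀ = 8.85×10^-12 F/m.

The displacement-current density is ε₀ ∂E/∂t = (8.85×10^-12)(6.78×10^11) = 6.00 A/m².

6.00 A/m²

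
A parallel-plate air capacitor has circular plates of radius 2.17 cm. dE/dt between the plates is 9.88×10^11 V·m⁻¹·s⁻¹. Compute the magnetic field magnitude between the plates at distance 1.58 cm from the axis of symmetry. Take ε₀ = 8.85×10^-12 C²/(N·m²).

8.68×10^-8 T

I_d = ε₀ dΦ_E/dt = ε₀ πR² (dE/dt) = (8.85×10^-12)(1.479×10^-3)(9.88×10^11) = 0.01293 A through the full plate area.
An Ampèrian loop of radius r encloses a fraction (r/R)² of I_d. Then B·2πr = μ₀ I_d (r/R)², giving B = μ₀ I_d r/(2πR²) = 8.68×10^-8 T.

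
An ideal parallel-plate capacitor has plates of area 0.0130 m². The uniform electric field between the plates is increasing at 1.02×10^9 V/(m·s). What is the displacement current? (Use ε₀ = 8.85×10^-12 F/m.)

The displacement current is ε₀ times dΦ_E/dt = ε₀ A dE/dt = (8.85×10^-12)(0.0130)(1.02×10^9) = 1.17×10^-4 A.

1.17×10^-4 A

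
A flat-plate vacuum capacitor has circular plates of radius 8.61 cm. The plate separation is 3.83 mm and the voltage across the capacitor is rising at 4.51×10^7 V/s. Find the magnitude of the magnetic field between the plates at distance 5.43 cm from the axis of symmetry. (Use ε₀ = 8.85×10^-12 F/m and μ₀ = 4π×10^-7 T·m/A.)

I_d = C dV/dt with C = ε₀πR²/d = 5.382×10^-11 F, so I_d = (5.382×10^-11)(4.51×10^7) = 2.427×10^-3 A.
An Ampèrian loop of radius r encloses a fraction (r/R)² of I_d. Then B·2πr = μ₀ I_d (r/R)², giving B = μ₀ I_d r/(2πR²) = 3.56×10^-9 T.

3.56×10^-9 T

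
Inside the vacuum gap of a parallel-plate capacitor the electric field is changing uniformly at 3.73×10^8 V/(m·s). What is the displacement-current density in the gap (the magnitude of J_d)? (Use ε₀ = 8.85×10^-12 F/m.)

3.30×10^-3 A/m²

J_d = ε₀ dE/dt = (8.85×10^-12)(3.73×10^8) = 3.30×10^-3 A/m².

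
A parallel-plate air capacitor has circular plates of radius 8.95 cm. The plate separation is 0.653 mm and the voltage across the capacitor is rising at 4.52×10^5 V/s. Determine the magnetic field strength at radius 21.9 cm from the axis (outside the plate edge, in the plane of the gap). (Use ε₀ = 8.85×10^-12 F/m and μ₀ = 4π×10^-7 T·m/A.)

1.41×10^-10 T

dE/dt = (dV/dt)/d = 6.922×10^8 V/(m·s); I_d = ε₀(πR²)(dE/dt) = (8.85×10^-12)(0.02516)(6.922×10^8) = 1.541×10^-4 A.
For r ≥ R the full I_d is enclosed: B = μ₀ I_d/(2πr) = (4π×10^-7)(1.541×10^-4)/(2π·0.219) = 1.41×10^-10 T.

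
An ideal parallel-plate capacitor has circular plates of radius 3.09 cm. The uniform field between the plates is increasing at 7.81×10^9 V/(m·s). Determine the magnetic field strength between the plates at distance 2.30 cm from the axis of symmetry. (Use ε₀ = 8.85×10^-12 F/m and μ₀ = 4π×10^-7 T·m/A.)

9.99×10^-10 T

Total displacement current: I_d = ε₀(πR²)(dE/dt) = (8.85×10^-12)(3.000×10^-3)(7.81×10^9) = 2.074×10^-4 A.
∮B·dl = μ₀ I_d,enc with I_d,enc = I_d r²/R² = 1.149×10^-4 A; so B = μ₀ I_d,enc/(2πr) = 9.99×10^-10 T.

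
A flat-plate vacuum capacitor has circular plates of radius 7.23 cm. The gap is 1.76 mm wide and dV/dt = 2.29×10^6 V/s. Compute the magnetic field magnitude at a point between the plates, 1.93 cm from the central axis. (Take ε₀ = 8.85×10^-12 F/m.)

I_d = C dV/dt with C = ε₀πR²/d = 8.257×10^-11 F, so I_d = (8.257×10^-11)(2.29×10^6) = 1.891×10^-4 A.
∮B·dl = μ₀ I_d,enc with I_d,enc = I_d r²/R² = 1.348×10^-5 A; so B = μ₀ I_d,enc/(2πr) = 1.40×10^-10 T.

1.40×10^-10 T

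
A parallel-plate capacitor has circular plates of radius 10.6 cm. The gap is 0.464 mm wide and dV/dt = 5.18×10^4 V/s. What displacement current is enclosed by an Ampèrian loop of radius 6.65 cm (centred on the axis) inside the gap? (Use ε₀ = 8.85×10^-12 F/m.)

1.37×10^-5 A

With E = V/d, dE/dt = 1.116×10^8 V/(m·s) and πR² = 0.03530 m², giving I_d = ε₀ πR² dE/dt = 3.486×10^-5 A.
The field is uniform, so I_d,enc = I_d (r/R)² = (3.486×10^-5)(6.65/10.6)² = 1.37×10^-5 A.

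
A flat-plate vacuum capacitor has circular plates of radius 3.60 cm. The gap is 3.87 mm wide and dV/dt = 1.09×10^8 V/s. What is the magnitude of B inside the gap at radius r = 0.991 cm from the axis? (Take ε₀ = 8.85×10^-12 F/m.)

1.55×10^-9 T

I_d = C dV/dt with C = ε₀πR²/d = 9.312×10^-12 F, so I_d = (9.312×10^-12)(1.09×10^8) = 1.015×10^-3 A.
∮B·dl = μ₀ I_d,enc with I_d,enc = I_d r²/R² = 7.691×10^-5 A; so B = μ₀ I_d,enc/(2πr) = 1.55×10^-9 T.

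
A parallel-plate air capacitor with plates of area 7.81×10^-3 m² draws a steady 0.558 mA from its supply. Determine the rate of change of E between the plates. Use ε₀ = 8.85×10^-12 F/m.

8.07×10^9 V/(m·s)

By continuity, I_d in the gap equals the 0.558 mA flowing in the wire.
Inverting I_d = ε₀ A dE/dt gives dE/dt = 5.58×10^-4 / (8.85×10^-12 · 7.81×10^-3) = 8.07×10^9 V/(m·s).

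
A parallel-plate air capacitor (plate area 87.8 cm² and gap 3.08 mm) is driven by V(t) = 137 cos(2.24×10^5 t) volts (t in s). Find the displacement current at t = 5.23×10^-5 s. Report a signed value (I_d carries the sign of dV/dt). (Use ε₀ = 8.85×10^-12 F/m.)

5.82×10^-4 A

dE/dt = (V₀ω/d)·−sin(ωt) with ωt = 11.7152 rad: (137)(2.24×10^5)(0.7521)/(3.08×10^-3) = 7.494×10^9 V/(m·s).
I_d = ε₀ A dE/dt = (8.85×10^-12)(8.78×10^-3)(7.494×10^9) = 5.82×10^-4 A.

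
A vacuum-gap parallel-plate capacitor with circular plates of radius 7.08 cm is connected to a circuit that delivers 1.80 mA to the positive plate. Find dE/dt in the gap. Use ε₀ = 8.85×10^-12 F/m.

Charge continuity gives I_d = I = 1.80×10^-3 A between the plates.
Then dE/dt = I_d/(ε₀A) = 1.29×10^10 V/(m·s).

1.29×10^10 V/(m·s)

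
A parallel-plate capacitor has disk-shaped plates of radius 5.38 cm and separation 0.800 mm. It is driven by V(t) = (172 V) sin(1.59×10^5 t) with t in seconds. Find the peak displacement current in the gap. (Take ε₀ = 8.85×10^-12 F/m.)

2.75×10^-3 A

C = ε₀A/d = (8.85×10^-12)(9.093×10^-3)/(8.00×10^-4) = 1.006×10^-10 F; ω = 1.59×10^5 rad/s.
I_d = C dV/dt, so |I_d|_max = C V₀ ω = (1.006×10^-10)(172)(1.59×10^5) = 2.75×10^-3 A.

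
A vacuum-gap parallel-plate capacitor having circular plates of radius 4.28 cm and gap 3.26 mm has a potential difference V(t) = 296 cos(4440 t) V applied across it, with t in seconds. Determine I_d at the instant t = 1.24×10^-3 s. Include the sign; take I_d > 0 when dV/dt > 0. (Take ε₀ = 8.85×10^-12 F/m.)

1.44×10^-5 A

dE/dt = (V₀ω/d)·−sin(ωt) with ωt = 5.5056 rad: (296)(4440)(0.7016)/(3.26×10^-3) = 2.828×10^8 V/(m·s).
I_d = ε₀ A dE/dt = (8.85×10^-12)(5.755×10^-3)(2.828×10^8) = 1.44×10^-5 A.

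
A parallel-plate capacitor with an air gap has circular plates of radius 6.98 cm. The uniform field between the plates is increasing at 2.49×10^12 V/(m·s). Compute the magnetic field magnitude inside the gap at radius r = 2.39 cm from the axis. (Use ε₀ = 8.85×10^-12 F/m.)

3.31×10^-7 T

I_d = ε₀ dΦ_E/dt = ε₀ πR² (dE/dt) = (8.85×10^-12)(0.01531)(2.49×10^12) = 0.3374 A through the full plate area.
For r < R the Ampère–Maxwell law gives B(2πr) = μ₀ I_d (r²/R²), so B = μ₀ I_d r/(2πR²) = (4π×10^-7)(0.3374)(0.0239)/(2π·0.0698²) = 3.31×10^-7 T.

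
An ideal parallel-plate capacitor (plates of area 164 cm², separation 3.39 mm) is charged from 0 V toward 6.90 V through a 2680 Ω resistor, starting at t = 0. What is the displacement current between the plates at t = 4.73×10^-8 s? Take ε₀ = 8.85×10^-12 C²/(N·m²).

C = ε₀A/d = (8.85×10^-12)(0.0164)/(3.39×10^-3) = 4.281×10^-11 F, so τ = RC = 1.147×10^-7 s.
The conduction current is I(t) = (V₀/R) e^(−t/τ), and the displacement current between the plates equals it.
t/τ = 0.4124; I_d = (6.90/2680) · e^(−0.4124) = (2.575×10^-3)(0.6621) = 1.70×10^-3 A.

1.70×10^-3 A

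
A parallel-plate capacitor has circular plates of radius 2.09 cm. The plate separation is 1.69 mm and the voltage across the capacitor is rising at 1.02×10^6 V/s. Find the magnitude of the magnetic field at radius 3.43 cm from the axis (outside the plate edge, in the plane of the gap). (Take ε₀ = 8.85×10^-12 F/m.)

With E = V/d, dE/dt = 6.036×10^8 V/(m·s) and πR² = 1.372×10^-3 m², giving I_d = ε₀ πR² dE/dt = 7.329×10^-6 A.
With r > R the enclosed displacement current is the full I_d; B = μ₀ I_d / (2πr) = 4.27×10^-11 T.

4.27×10^-11 T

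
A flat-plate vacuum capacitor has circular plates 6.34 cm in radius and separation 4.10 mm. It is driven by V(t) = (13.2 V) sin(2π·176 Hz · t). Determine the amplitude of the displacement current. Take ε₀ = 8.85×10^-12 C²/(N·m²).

(dE/dt)_max = V₀ω/d = 3.561×10^6 V/(m·s); ω = 2πf = 1106 rad/s.
I_d,max = ε₀ A (dE/dt)_max = (8.85×10^-12)(0.01263)(3.561×10^6) = 3.98×10^-7 A.

3.98×10^-7 A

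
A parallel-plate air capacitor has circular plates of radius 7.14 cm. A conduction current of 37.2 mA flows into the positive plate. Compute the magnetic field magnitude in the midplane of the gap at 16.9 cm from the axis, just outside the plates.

4.40×10^-8 T

By continuity the displacement current in the gap matches the conduction current: I_d = 0.0372 A.
Outside the plates the loop encloses all of I_d, so B·2πr = μ₀ I_d and B = 4.40×10^-8 T.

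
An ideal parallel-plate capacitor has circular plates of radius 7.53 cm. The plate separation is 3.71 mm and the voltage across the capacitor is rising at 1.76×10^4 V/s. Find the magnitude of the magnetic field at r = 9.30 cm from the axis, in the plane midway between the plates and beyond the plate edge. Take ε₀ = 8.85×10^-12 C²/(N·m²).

1.61×10^-12 T

With E = V/d, dE/dt = 4.744×10^6 V/(m·s) and πR² = 0.01781 m², giving I_d = ε₀ πR² dE/dt = 7.477×10^-7 A.
For r ≥ R the full I_d is enclosed: B = μ₀ I_d/(2πr) = (4π×10^-7)(7.477×10^-7)/(2π·0.0930) = 1.61×10^-12 T.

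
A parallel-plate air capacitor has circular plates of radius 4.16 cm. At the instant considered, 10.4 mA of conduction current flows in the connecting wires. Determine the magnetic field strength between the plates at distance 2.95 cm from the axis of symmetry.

No conduction current crosses the gap, so I_d there equals the 0.0104 A in the leads.
For r < R the Ampère–Maxwell law gives B(2πr) = μ₀ I_d (r²/R²), so B = μ₀ I_d r/(2πR²) = (4π×10^-7)(0.0104)(0.0295)/(2π·0.0416²) = 3.55×10^-8 T.

3.55×10^-8 T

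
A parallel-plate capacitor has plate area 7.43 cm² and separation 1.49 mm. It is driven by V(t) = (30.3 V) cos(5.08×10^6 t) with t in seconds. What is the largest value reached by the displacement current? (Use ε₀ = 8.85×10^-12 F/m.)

(dE/dt)_max = V₀ω/d = 1.033×10^11 V/(m·s); ω = 5.08×10^6 rad/s.
I_d,max = ε₀ A (dE/dt)_max = (8.85×10^-12)(7.43×10^-4)(1.033×10^11) = 6.79×10^-4 A.

6.79×10^-4 A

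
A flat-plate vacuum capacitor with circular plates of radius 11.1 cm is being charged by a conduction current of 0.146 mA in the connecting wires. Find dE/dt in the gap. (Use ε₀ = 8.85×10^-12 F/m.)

4.26×10^8 V/(m·s)

The displacement current between the plates equals the conduction current, I_d = 0.146 mA.
Then dE/dt = I_d/(ε₀A) = 4.26×10^8 V/(m·s).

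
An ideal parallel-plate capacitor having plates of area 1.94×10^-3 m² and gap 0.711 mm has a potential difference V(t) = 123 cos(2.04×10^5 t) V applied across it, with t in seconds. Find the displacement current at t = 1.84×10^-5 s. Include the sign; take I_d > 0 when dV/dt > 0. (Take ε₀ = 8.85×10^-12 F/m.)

C = ε₀A/d = (8.85×10^-12)(1.94×10^-3)/(7.11×10^-4) = 2.415×10^-11 F. dV/dt = V₀ω·−sin(ωt); at ωt = 3.7536 rad this factor is 0.5745.
I_d = C dV/dt = (2.415×10^-11)(123)(2.04×10^5)(0.5745) = 3.48×10^-4 A.

3.48×10^-4 A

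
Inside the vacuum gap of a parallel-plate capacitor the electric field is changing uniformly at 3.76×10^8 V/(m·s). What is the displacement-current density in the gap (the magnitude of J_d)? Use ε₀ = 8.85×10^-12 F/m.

The displacement-current density is ε₀ ∂E/∂t = (8.85×10^-12)(3.76×10^8) = 3.33×10^-3 A/m².

3.33×10^-3 A/m²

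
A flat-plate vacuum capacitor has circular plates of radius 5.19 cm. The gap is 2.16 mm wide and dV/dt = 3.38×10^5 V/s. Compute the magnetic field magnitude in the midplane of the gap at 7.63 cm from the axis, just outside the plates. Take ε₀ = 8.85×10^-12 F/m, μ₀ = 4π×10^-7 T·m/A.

With E = V/d, dE/dt = 1.565×10^8 V/(m·s) and πR² = 8.462×10^-3 m², giving I_d = ε₀ πR² dE/dt = 1.172×10^-5 A.
For r ≥ R the full I_d is enclosed: B = μ₀ I_d/(2πr) = (4π×10^-7)(1.172×10^-5)/(2π·0.0763) = 3.07×10^-11 T.

3.07×10^-11 T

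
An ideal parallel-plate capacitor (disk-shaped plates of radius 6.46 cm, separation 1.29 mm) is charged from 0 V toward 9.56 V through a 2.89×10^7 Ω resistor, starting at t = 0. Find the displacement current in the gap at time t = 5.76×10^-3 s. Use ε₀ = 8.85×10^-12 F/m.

C = ε₀A/d = (8.85×10^-12)(0.01311)/(1.29×10^-3) = 8.994×10^-11 F and τ = RC = 2.599×10^-3 s. I_d in the gap equals the RC charging current.
I_d(t) = (V₀/R) e^(−t/τ) = 3.308×10^-7 · e^(−2.216) = 3.61×10^-8 A.

3.61×10^-8 A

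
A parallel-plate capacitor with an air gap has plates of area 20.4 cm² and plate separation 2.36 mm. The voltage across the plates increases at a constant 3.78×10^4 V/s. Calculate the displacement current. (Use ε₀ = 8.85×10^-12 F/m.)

2.89×10^-7 A

E = V/d so dE/dt = (dV/dt)/d = 1.602×10^7 V/(m·s), and I_d = ε₀ A dE/dt = (8.85×10^-12)(2.04×10^-3)(1.602×10^7) = 2.89×10^-7 A.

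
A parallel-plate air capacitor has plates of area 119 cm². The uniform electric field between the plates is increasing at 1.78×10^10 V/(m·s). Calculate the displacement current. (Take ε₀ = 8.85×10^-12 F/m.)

With a uniform field, Φ_E = EA, so I_d = ε₀ A dE/dt = 1.87×10^-3 A.

1.87×10^-3 A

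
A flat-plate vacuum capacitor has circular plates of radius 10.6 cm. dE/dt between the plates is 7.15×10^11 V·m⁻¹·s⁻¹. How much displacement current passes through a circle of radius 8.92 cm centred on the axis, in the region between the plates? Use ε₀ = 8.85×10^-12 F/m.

0.158 A

I_d = ε₀ dΦ_E/dt = ε₀ πR² (dE/dt) = (8.85×10^-12)(0.03530)(7.15×10^11) = 0.2234 A through the full plate area.
Through an area πr² the displacement current is I_d·(πr²/πR²) = I_d (r/R)² = 0.158 A.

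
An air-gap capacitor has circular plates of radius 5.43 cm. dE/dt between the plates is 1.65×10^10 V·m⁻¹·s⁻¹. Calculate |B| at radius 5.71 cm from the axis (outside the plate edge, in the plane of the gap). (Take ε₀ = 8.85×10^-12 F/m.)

4.74×10^-9 T

Through the whole plate area (πR² = 9.263×10^-3 m²), I_d = ε₀ πR² dE/dt = 1.353×10^-3 A.
Outside the plates the loop encloses all of I_d, so B·2πr = μ₀ I_d and B = 4.74×10^-9 T.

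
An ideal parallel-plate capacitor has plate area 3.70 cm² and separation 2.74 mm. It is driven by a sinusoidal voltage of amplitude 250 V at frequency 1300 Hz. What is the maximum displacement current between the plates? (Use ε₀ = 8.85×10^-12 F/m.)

2.44×10^-6 A

(dE/dt)_max = V₀ω/d = 7.453×10^8 V/(m·s); ω = 2πf = 8168 rad/s.
I_d,max = ε₀ A (dE/dt)_max = (8.85×10^-12)(3.70×10^-4)(7.453×10^8) = 2.44×10^-6 A.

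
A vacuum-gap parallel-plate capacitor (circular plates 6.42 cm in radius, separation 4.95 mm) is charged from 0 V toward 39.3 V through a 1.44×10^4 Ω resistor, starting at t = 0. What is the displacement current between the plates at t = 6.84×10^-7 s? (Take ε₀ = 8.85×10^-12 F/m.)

3.51×10^-4 A

C = ε₀A/d = (8.85×10^-12)(0.01295)/(4.95×10^-3) = 2.315×10^-11 F and τ = RC = 3.334×10^-7 s. I_d in the gap equals the RC charging current.
I_d(t) = (V₀/R) e^(−t/τ) = 2.729×10^-3 · e^(−2.052) = 3.51×10^-4 A.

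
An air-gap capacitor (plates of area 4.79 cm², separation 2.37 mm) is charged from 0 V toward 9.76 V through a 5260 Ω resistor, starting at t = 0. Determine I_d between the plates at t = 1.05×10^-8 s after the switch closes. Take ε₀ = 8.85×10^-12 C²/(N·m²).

With C = ε₀A/d = (8.85×10^-12)(4.79×10^-4)/(2.37×10^-3) = 1.789×10^-12 F, the time constant is τ = RC = 9.410×10^-9 s, so t/τ = 1.116 and e^(−t/τ) = 0.3276.
I_d = I_cond = (V₀/R) e^(−t/τ) = (1.856×10^-3)(0.3276) = 6.08×10^-4 A.

6.08×10^-4 A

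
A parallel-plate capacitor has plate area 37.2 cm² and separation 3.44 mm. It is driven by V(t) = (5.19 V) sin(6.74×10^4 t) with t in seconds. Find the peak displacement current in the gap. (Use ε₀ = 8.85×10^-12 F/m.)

C = ε₀A/d = (8.85×10^-12)(3.72×10^-3)/(3.44×10^-3) = 9.570×10^-12 F; ω = 6.74×10^4 rad/s.
I_d = C dV/dt, so |I_d|_max = C V₀ ω = (9.570×10^-12)(5.19)(6.74×10^4) = 3.35×10^-6 A.

3.35×10^-6 A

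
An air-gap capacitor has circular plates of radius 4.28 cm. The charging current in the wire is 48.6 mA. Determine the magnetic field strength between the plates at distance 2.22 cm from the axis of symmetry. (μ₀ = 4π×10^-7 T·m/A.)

By continuity the displacement current in the gap matches the conduction current: I_d = 0.0486 A.
For r < R the Ampère–Maxwell law gives B(2πr) = μ₀ I_d (r²/R²), so B = μ₀ I_d r/(2πR²) = (4π×10^-7)(0.0486)(0.0222)/(2π·0.0428²) = 1.18×10^-7 T.

1.18×10^-7 T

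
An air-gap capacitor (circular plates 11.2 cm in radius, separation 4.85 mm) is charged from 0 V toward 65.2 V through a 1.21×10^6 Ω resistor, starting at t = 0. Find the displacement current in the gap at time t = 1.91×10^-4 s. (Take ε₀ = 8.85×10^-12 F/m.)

With C = ε₀A/d = (8.85×10^-12)(0.03941)/(4.85×10^-3) = 7.191×10^-11 F, the time constant is τ = RC = 8.701×10^-5 s, so t/τ = 2.195 and e^(−t/τ) = 0.1114.
I_d = I_cond = (V₀/R) e^(−t/τ) = (5.388×10^-5)(0.1114) = 6.00×10^-6 A.

6.00×10^-6 A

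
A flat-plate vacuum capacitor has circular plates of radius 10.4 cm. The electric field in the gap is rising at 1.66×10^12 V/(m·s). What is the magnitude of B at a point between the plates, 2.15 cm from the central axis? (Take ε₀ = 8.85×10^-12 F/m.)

1.98×10^-7 T

Total displacement current: I_d = ε₀(πR²)(dE/dt) = (8.85×10^-12)(0.03398)(1.66×10^12) = 0.4992 A.
∮B·dl = μ₀ I_d,enc with I_d,enc = I_d r²/R² = 0.02133 A; so B = μ₀ I_d,enc/(2πr) = 1.98×10^-7 T.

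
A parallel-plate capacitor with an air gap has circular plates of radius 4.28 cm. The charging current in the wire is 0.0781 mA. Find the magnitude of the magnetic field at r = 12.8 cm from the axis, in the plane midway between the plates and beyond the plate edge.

1.22×10^-10 T

No conduction current crosses the gap, so I_d there equals the 7.81×10^-5 A in the leads.
Outside the plates the loop encloses all of I_d, so B·2πr = μ₀ I_d and B = 1.22×10^-10 T.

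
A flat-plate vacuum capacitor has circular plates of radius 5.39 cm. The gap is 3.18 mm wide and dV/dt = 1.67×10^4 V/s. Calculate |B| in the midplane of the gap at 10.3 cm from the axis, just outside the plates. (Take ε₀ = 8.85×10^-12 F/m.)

8.24×10^-13 T

dE/dt = (dV/dt)/d = 5.252×10^6 V/(m·s); I_d = ε₀(πR²)(dE/dt) = (8.85×10^-12)(9.127×10^-3)(5.252×10^6) = 4.242×10^-7 A.
Outside the plates the loop encloses all of I_d, so B·2πr = μ₀ I_d and B = 8.24×10^-13 T.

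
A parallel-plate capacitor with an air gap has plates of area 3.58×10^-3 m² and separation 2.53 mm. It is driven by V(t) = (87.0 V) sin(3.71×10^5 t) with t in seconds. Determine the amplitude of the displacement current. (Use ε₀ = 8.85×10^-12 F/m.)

C = ε₀A/d = (8.85×10^-12)(3.58×10^-3)/(2.53×10^-3) = 1.252×10^-11 F; ω = 3.71×10^5 rad/s.
I_d = C dV/dt, so |I_d|_max = C V₀ ω = (1.252×10^-11)(87.0)(3.71×10^5) = 4.04×10^-4 A.

4.04×10^-4 A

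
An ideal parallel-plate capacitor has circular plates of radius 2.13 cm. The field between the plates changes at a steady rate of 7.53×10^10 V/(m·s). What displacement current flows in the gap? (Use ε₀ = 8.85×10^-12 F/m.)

The displacement current is ε₀ times dΦ_E/dt = ε₀ A dE/dt = (8.85×10^-12)(1.425×10^-3)(7.53×10^10) = 9.50×10^-4 A.

9.50×10^-4 A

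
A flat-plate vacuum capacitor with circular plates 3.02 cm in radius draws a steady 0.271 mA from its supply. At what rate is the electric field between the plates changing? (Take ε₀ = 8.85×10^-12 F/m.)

Charge continuity gives I_d = I = 2.71×10^-4 A between the plates.
Since I_d = ε₀ A dE/dt, dE/dt = I_d/(ε₀A) = (2.71×10^-4)/((8.85×10^-12)(2.865×10^-3)) = 1.07×10^10 V/(m·s).

1.07×10^10 V/(m·s)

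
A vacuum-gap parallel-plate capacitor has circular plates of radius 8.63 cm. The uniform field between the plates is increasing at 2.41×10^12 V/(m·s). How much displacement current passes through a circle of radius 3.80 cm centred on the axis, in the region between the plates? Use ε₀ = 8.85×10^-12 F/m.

0.0968 A

Through the whole plate area (πR² = 0.02340 m²), I_d = ε₀ πR² dE/dt = 0.4991 A.
Through an area πr² the displacement current is I_d·(πr²/πR²) = I_d (r/R)² = 0.0968 A.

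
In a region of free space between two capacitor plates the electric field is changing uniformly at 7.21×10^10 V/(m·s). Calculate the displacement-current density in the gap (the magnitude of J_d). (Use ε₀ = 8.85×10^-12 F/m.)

The displacement-current density is ε₀ ∂E/∂t = (8.85×10^-12)(7.21×10^10) = 0.638 A/m².

0.638 A/m²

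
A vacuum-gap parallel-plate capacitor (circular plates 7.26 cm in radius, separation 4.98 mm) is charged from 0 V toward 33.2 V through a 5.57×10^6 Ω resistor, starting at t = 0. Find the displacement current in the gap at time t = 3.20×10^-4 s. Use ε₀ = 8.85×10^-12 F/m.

C = ε₀A/d = (8.85×10^-12)(0.01656)/(4.98×10^-3) = 2.943×10^-11 F, so τ = RC = 1.639×10^-4 s.
The conduction current is I(t) = (V₀/R) e^(−t/τ), and the displacement current between the plates equals it.
t/τ = 1.952; I_d = (33.2/5.57×10^6) · e^(−1.952) = (5.961×10^-6)(0.1420) = 8.46×10^-7 A.

8.46×10^-7 A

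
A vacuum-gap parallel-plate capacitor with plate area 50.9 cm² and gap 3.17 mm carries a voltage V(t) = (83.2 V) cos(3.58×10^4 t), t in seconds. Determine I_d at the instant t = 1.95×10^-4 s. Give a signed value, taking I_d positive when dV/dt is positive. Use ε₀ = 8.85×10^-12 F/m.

dV/dt = (83.2)(3.58×10^4)·−sin(6.981) = -1.914×10^6 V/s.
I_d = C dV/dt with C = ε₀A/d = (8.85×10^-12)(5.09×10^-3)/(3.17×10^-3) = 1.421×10^-11 F, so I_d = (1.421×10^-11)(-1.914×10^6) = -2.72×10^-5 A.

-2.72×10^-5 A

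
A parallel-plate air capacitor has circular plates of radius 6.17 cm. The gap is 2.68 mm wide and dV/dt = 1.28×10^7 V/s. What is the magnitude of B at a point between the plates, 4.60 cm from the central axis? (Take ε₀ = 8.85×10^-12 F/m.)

With E = V/d, dE/dt = 4.776×10^9 V/(m·s) and πR² = 0.01196 m², giving I_d = ε₀ πR² dE/dt = 5.055×10^-4 A.
An Ampèrian loop of radius r encloses a fraction (r/R)² of I_d. Then B·2πr = μ₀ I_d (r/R)², giving B = μ₀ I_d r/(2πR²) = 1.22×10^-9 T.

1.22×10^-9 T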